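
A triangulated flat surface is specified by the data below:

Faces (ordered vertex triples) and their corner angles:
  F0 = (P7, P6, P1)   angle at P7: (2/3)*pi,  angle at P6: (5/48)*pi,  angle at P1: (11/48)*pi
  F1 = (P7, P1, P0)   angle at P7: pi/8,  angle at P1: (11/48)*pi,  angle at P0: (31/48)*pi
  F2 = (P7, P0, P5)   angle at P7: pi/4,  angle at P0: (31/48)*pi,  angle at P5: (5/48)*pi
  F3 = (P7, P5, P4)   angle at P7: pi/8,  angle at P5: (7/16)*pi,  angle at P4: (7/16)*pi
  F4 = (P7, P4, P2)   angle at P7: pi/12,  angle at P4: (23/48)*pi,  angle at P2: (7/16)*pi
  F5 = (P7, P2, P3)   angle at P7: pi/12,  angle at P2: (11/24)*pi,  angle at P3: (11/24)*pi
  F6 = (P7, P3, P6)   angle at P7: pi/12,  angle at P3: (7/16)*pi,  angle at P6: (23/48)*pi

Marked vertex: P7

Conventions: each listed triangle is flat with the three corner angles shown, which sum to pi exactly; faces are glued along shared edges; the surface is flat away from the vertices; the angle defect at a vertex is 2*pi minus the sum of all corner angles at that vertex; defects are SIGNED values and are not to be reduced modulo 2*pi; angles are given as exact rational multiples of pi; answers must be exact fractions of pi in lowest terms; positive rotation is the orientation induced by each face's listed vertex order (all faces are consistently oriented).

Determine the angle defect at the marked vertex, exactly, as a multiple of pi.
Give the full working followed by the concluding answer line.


Sum of corner angles at P7: (17/12)*pi
defect = 2*pi - (17/12)*pi

Answer: defect(P7) = (7/12)*pi


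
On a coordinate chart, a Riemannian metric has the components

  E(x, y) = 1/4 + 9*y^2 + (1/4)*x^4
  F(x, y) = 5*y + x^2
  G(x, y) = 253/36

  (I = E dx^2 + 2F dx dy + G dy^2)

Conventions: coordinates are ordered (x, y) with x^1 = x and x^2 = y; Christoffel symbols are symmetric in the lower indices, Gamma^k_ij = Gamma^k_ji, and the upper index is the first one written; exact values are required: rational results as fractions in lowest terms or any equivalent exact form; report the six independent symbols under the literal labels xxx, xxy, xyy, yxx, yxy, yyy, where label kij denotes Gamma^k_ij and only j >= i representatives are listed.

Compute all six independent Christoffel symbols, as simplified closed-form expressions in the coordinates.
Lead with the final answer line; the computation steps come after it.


Answer: Gamma_xxx = (218*x^3 + 1296*x^2*y - 1440*x*y + 6480*y^2)/(109*x^4 - 1440*x^2*y + 5508*y^2 + 253), Gamma_xxy = 9108*y/(109*x^4 - 1440*x^2*y + 5508*y^2 + 253), Gamma_xyy = 5060/(109*x^4 - 1440*x^2*y + 5508*y^2 + 253), Gamma_yxx = (-324*x^4*y - 360*x^3*y + 2592*x*y^2 + 72*x - 11664*y^3 - 324*y)/(109*x^4 - 1440*x^2*y + 5508*y^2 + 253), Gamma_yxy = (-1296*x^2*y - 6480*y^2)/(109*x^4 - 1440*x^2*y + 5508*y^2 + 253), Gamma_yyy = (-720*x^2 - 3600*y)/(109*x^4 - 1440*x^2*y + 5508*y^2 + 253)

E = 1/4 + 9*y^2 + (1/4)*x^4; F = 5*y + x^2; G = 253/36
Gamma^k_ij = (1/2) g^{kl} (d_i g_jl + d_j g_il - d_l g_ij), with g^inv = (1/(EG-F^2)) [[G, -F], [-F, E]]
first partials: E_x = x^3, E_y = 18*y, F_x = 2*x, F_y = 5, G_x = 0, G_y = 0
D = EG - F^2 = 253/144 + (153/4)*y^2 - 10*x^2*y + (109/144)*x^4
expanded: Gamma^x_xx = (G E_x - 2F F_x + F E_y)/(2D), Gamma^x_xy = (G E_y - F G_x)/(2D), Gamma^x_yy = (2G F_y - G G_x - F G_y)/(2D), Gamma^y_xx = (2E F_x - E E_y - F E_x)/(2D), Gamma^y_xy = (E G_x - F E_y)/(2D), Gamma^y_yy = (E G_y - 2F F_y + F G_x)/(2D); substitute and cancel common factors


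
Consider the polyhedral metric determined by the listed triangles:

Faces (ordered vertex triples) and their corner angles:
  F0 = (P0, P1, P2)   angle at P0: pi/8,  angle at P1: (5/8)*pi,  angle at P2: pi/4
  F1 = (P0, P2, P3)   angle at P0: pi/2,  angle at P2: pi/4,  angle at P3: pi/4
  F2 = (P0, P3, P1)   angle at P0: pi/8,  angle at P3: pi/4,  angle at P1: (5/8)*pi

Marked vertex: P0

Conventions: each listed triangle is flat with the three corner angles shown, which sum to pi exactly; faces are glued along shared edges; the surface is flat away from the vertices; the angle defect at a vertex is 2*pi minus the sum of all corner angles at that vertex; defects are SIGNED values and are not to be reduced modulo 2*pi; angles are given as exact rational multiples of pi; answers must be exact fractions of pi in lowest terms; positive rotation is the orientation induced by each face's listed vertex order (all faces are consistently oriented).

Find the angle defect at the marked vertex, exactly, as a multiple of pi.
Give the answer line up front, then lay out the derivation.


Answer: defect(P0) = (5/4)*pi

Sum of corner angles at P0: (3/4)*pi
defect = 2*pi - (3/4)*pi


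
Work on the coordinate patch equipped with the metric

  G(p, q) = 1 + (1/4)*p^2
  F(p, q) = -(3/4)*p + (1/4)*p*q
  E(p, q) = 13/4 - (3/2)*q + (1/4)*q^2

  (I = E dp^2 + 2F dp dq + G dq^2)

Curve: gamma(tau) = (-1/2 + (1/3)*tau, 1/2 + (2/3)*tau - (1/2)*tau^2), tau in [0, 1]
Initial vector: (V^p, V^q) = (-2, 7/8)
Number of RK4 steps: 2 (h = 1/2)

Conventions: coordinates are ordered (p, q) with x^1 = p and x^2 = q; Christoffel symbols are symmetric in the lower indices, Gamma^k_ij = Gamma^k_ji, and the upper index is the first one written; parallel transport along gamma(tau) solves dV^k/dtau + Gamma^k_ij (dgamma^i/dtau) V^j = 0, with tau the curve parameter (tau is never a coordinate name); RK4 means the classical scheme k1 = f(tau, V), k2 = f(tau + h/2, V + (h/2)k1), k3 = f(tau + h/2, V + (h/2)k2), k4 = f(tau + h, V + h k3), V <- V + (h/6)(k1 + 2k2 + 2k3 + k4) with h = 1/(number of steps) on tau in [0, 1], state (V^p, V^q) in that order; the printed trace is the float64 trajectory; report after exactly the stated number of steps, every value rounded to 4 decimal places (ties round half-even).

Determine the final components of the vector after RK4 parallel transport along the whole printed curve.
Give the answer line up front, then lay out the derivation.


Answer: V^p = -2.0112, V^q = 0.8680

gamma'(tau) = (1/3, 2/3 - tau); f(tau, V)^k = -Gamma^k_ij(gamma(tau)) gamma'^i(tau) V^j; h = 1/2; intermediate values shown to 6 dp
curve data and Christoffel symbols at the stage parameters:
  tau = 0.000000: gamma = (-0.500000, 0.500000), gamma' = (0.333333, 0.666667); Gamma_ppp = 0.000000, Gamma_ppq = -0.238095, Gamma_pqq = 0.000000, Gamma_qpp = 0.000000, Gamma_qpq = -0.047619, Gamma_qqq = 0.000000
  tau = 0.250000: gamma = (-0.416667, 0.635417), gamma' = (0.333333, 0.416667); Gamma_ppp = 0.000000, Gamma_ppq = -0.242152, Gamma_pqq = 0.000000, Gamma_qpp = 0.000000, Gamma_qpq = -0.042670, Gamma_qqq = 0.000000
  tau = 0.500000: gamma = (-0.333333, 0.708333), gamma' = (0.333333, 0.166667); Gamma_ppp = 0.000000, Gamma_ppq = -0.244762, Gamma_pqq = 0.000000, Gamma_qpp = 0.000000, Gamma_qpq = -0.035602, Gamma_qqq = 0.000000
  tau = 0.750000: gamma = (-0.250000, 0.718750), gamma' = (0.333333, -0.083333); Gamma_ppp = 0.000000, Gamma_ppq = -0.246180, Gamma_pqq = 0.000000, Gamma_qpp = 0.000000, Gamma_qpq = -0.026979, Gamma_qqq = 0.000000
  tau = 1.000000: gamma = (-0.166667, 0.666667), gamma' = (0.333333, -0.333333); Gamma_ppp = 0.000000, Gamma_ppq = -0.246334, Gamma_pqq = 0.000000, Gamma_qpp = 0.000000, Gamma_qpq = -0.017595, Gamma_qqq = 0.000000
step 0: V^p = -2.0000, V^q = 0.8750
step 1: k1 = (-0.248016, -0.049603), k2 = (-0.138423, -0.024392), k3 = (-0.135150, -0.023815), k4 = (-0.013927, -0.002026); V <- V + (h/6)(k1 + 2k2 + 2k3 + k4): V^p = -2.0674, V^q = 0.8627
step 2: k1 = (-0.013955, -0.002030), k2 = (0.113233, 0.012409), k3 = (0.112877, 0.012370), k4 = (0.236467, 0.016891); V <- V + (h/6)(k1 + 2k2 + 2k3 + k4): V^p = -2.0112, V^q = 0.8680


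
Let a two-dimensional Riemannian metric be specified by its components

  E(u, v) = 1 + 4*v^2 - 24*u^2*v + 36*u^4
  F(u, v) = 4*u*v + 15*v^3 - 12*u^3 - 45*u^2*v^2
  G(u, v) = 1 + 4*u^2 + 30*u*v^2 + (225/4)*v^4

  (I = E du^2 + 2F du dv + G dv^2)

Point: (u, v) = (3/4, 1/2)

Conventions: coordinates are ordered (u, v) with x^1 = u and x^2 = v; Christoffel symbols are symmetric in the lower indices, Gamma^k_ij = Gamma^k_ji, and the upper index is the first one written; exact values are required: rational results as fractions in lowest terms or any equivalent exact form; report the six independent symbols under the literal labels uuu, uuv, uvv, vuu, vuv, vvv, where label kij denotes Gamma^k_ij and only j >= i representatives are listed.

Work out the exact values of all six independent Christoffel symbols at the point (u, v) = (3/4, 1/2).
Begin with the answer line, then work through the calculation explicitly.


Answer: Gamma_uuu = 684/577, Gamma_uuv = -152/577, Gamma_uvv = -570/577, Gamma_vuu = -972/577, Gamma_vuv = 216/577, Gamma_vvv = 810/577

E = 425/64, F = -513/64, G = 793/64 at the point
E_u = 171/4, E_v = -19/2, F_u = -281/8, F_v = -177/16, G_u = 27/2, G_v = 405/8
EG - F^2 = 577/32;  g^inv = (32/577) * [[793/64, 513/64], [513/64, 425/64]]
first-kind symbols [ij,l] = (1/2)(d_i g_jl + d_j g_il - d_l g_ij): [uu,u] = E_u/2 = 171/8, [uu,v] = F_u - E_v/2 = -243/8, [uv,u] = E_v/2 = -19/4, [uv,v] = G_u/2 = 27/4, [vv,u] = F_v - G_u/2 = -285/16, [vv,v] = G_v/2 = 405/16
Gamma^u_ij = (G*[ij,u] - F*[ij,v])/(EG - F^2), Gamma^v_ij = (E*[ij,v] - F*[ij,u])/(EG - F^2)


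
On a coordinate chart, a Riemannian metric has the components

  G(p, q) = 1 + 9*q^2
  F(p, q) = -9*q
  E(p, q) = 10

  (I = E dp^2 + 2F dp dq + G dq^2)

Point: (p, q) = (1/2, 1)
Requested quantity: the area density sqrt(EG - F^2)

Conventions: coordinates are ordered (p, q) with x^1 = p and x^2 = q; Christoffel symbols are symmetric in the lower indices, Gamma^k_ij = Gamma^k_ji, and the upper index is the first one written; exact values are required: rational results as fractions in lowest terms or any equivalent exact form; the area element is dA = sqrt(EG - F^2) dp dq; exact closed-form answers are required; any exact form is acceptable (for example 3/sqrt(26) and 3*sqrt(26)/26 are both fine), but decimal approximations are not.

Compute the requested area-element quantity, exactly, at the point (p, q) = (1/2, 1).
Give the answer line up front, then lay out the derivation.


Answer: sqrt(EG - F^2) = sqrt(19)

E = 10, F = -9, G = 10; EG - F^2 = 19


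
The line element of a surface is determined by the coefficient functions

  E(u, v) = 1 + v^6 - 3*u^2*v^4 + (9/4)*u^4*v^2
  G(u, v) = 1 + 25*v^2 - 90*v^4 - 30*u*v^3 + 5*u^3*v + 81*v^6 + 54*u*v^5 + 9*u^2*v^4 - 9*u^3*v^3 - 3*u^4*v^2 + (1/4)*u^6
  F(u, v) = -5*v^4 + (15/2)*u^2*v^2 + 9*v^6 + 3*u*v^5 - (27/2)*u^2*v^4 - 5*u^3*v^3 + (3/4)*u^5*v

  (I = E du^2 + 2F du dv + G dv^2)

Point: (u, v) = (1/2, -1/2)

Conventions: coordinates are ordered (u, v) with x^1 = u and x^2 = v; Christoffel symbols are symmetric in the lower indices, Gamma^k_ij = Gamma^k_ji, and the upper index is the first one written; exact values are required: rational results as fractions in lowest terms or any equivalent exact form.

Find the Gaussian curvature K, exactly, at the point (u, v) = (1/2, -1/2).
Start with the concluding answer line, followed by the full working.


Answer: K = 768/243049

E = 257/256, F = 27/256, G = 985/256, EG - F^2 = 493/128 at the point
E_u = 3/32, E_v = 3/64, F_u = 165/128, F_v = 83/128, G_u = 81/64, G_v = 27/32
E_vv = -3/32, F_uv = -153/64, G_uu = -153/32
Apply the Brioschi formula K = (det M1 - det M2)/(EG - F^2)^2 over the derivative matrices of E, F, G.
M1 = [[-E_vv/2 + F_uv - G_uu/2, E_u/2, F_u - E_v/2], [F_v - G_u/2, E, F], [G_v/2, F, G]] = [[3/64, 3/64, 81/64], [1/64, 257/256, 27/256], [27/64, 27/256, 985/256]]; det M1 = -2901/8192
M2 = [[0, E_v/2, G_u/2], [E_v/2, E, F], [G_u/2, F, G]] = [[0, 3/128, 81/128], [3/128, 257/256, 27/256], [81/128, 27/256, 985/256]]; det M2 = -3285/8192
det M1 - det M2 = 3/64; K = 3/64 / (493/128)^2 = 768/243049


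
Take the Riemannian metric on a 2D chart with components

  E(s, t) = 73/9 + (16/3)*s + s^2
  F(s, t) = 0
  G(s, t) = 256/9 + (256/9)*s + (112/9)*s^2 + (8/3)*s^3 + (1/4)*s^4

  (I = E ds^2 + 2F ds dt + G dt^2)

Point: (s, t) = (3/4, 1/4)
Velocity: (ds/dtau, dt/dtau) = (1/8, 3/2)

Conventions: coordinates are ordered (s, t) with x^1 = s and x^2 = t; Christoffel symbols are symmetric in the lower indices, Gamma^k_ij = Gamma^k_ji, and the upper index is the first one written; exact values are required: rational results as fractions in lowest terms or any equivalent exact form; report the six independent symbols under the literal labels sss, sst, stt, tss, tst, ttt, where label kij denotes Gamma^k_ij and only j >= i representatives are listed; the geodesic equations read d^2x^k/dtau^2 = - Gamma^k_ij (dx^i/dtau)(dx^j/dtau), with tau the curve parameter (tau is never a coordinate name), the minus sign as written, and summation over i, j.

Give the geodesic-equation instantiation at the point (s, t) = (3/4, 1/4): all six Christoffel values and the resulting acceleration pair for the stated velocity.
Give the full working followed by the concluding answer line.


E = 1825/144, F = 0, G = 534361/9216 at the point
E_s = 41/6, E_t = 0, F_s = 0, F_t = 0, G_s = 29971/576, G_t = 0
EG - F^2 = 975208825/1327104;  g^inv = (1327104/975208825) * [[534361/9216, 0], [0, 1825/144]]
first-kind symbols [ij,l] = (1/2)(d_i g_jl + d_j g_il - d_l g_ij): [ss,s] = E_s/2 = 41/12, [ss,t] = F_s - E_t/2 = 0, [st,s] = E_t/2 = 0, [st,t] = G_s/2 = 29971/1152, [tt,s] = F_t - G_s/2 = -29971/1152, [tt,t] = G_t/2 = 0
Gamma^s_ij = (G*[ij,s] - F*[ij,t])/(EG - F^2), Gamma^t_ij = (E*[ij,t] - F*[ij,s])/(EG - F^2)
Gamma_sss = 492/1825, Gamma_sst = 0, Gamma_stt = -29971/14600, Gamma_tss = 0, Gamma_tst = 328/731, Gamma_ttt = 0
d^2s/dtau^2 = -(Gamma_sss*(1/8)^2 + 2*Gamma_sst*(1/8)*(3/2) + Gamma_stt*(3/2)^2) = 269493/58400
d^2t/dtau^2 = -(Gamma_tss*(1/8)^2 + 2*Gamma_tst*(1/8)*(3/2) + Gamma_ttt*(3/2)^2) = -123/731

Answer: Gamma_sss = 492/1825, Gamma_sst = 0, Gamma_stt = -29971/14600, Gamma_tss = 0, Gamma_tst = 328/731, Gamma_ttt = 0; accelerations (d^2s/dtau^2, d^2t/dtau^2) = (269493/58400, -123/731)


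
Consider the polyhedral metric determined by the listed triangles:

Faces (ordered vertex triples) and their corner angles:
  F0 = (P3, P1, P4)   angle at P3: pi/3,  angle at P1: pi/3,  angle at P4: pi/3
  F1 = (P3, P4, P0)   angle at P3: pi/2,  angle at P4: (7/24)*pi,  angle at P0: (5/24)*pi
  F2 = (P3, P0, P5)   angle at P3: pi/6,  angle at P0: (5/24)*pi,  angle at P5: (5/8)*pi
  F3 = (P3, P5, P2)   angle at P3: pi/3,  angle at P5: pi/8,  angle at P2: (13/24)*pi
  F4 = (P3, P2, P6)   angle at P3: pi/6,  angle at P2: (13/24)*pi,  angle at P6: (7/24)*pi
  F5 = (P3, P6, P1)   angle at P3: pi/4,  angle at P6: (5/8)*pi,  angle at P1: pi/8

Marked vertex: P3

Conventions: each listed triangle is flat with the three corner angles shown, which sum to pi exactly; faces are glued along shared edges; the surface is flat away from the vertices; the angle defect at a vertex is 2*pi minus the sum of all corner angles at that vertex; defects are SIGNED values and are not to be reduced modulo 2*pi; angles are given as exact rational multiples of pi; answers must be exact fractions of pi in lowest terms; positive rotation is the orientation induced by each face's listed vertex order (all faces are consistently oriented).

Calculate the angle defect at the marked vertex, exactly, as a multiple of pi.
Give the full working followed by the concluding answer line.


Sum of corner angles at P3: (7/4)*pi
defect = 2*pi - (7/4)*pi

Answer: defect(P3) = pi/4


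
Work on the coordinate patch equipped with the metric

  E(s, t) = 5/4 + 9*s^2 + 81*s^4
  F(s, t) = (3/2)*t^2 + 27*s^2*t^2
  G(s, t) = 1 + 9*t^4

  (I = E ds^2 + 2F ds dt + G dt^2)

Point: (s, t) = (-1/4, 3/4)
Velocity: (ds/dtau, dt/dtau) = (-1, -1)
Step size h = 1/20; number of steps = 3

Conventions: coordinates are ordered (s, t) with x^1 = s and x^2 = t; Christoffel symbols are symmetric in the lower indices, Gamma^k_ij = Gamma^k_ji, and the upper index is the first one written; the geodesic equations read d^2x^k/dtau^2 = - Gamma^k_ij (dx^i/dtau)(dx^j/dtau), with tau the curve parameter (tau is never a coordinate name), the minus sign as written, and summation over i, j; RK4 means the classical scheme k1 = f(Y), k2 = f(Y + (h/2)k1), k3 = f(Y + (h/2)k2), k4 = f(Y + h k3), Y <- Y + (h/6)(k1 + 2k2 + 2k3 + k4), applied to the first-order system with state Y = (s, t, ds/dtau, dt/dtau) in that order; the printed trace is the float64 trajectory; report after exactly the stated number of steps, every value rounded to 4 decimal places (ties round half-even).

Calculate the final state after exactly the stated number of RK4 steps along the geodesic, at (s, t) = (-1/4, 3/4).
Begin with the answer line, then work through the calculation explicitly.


Answer: s = -0.3963, t = 0.6035, ds/dtau = -0.9255, dt/dtau = -0.9390

f(Y) = (ds/dtau, dt/dtau, -Gamma^s_ij Y'^i Y'^j, -Gamma^t_ij Y'^i Y'^j) with the Gammas evaluated at the stage position; h = 0.050000; intermediate values shown to 6 dp
step 0: s = -0.2500, t = 0.7500, ds/dtau = -1.0000, dt/dtau = -1.0000
step 1:
  k1: at (s, t) = (-0.250000, 0.750000), (ds/dtau, dt/dtau) = (-1.000000, -1.000000); Gamma_sss = -0.960754, Gamma_sst = 0.000000, Gamma_stt = 0.960754, Gamma_tss = -1.525903, Gamma_tst = 0.000000, Gamma_ttt = 1.525903; k1 = (-1.000000, -1.000000, 0.000000, 0.000000)
  k2: at (s, t) = (-0.275000, 0.725000), (ds/dtau, dt/dtau) = (-1.000000, -1.000000); Gamma_sss = -1.197460, Gamma_sst = 0.000000, Gamma_stt = 1.052313, Gamma_tss = -1.599360, Gamma_tst = 0.000000, Gamma_ttt = 1.405498; k2 = (-1.000000, -1.000000, 0.145147, 0.193862)
  k3: at (s, t) = (-0.275000, 0.725000), (ds/dtau, dt/dtau) = (-0.996371, -0.995153); Gamma_sss = -1.197460, Gamma_sst = 0.000000, Gamma_stt = 1.052313, Gamma_tss = -1.599360, Gamma_tst = 0.000000, Gamma_ttt = 1.405498; k3 = (-0.996371, -0.995153, 0.146647, 0.195866)
  k4: at (s, t) = (-0.299819, 0.700242), (ds/dtau, dt/dtau) = (-0.992668, -0.990207); Gamma_sss = -1.448394, Gamma_sst = 0.000000, Gamma_stt = 1.127600, Gamma_tss = -1.627639, Gamma_tst = 0.000000, Gamma_ttt = 1.267146; k4 = (-0.992668, -0.990207, 0.321609, 0.361409)
  Y <- Y + (h/6)(k1 + 2k2 + 2k3 + k4): s = -0.2999, t = 0.7002, ds/dtau = -0.9925, dt/dtau = -0.9905
step 2:
  k1: at (s, t) = (-0.299878, 0.700162), (ds/dtau, dt/dtau) = (-0.992457, -0.990493); Gamma_sss = -1.449082, Gamma_sst = 0.000000, Gamma_stt = 1.127783, Gamma_tss = -1.627640, Gamma_tst = 0.000000, Gamma_ttt = 1.266749; k1 = (-0.992457, -0.990493, 0.320863, 0.360400)
  k2: at (s, t) = (-0.324690, 0.675400), (ds/dtau, dt/dtau) = (-0.984435, -0.981483); Gamma_sss = -1.703085, Gamma_sst = 0.000000, Gamma_stt = 1.180885, Gamma_tss = -1.608674, Gamma_tst = 0.000000, Gamma_ttt = 1.115422; k2 = (-0.984435, -0.981483, 0.512925, 0.484491)
  k3: at (s, t) = (-0.324489, 0.675625), (ds/dtau, dt/dtau) = (-0.979634, -0.978381); Gamma_sss = -1.700963, Gamma_sst = 0.000000, Gamma_stt = 1.180536, Gamma_tss = -1.609042, Gamma_tst = 0.000000, Gamma_ttt = 1.116739; k3 = (-0.979634, -0.978381, 0.502341, 0.475194)
  k4: at (s, t) = (-0.348860, 0.651243), (ds/dtau, dt/dtau) = (-0.967340, -0.966733); Gamma_sss = -1.939953, Gamma_sst = 0.000000, Gamma_stt = 1.207152, Gamma_tss = -1.547208, Gamma_tst = 0.000000, Gamma_ttt = 0.962763; k4 = (-0.967340, -0.966733, 0.687132, 0.548021)
  Y <- Y + (h/6)(k1 + 2k2 + 2k3 + k4): s = -0.3489, t = 0.6512, ds/dtau = -0.9671, dt/dtau = -0.9669
step 3:
  k1: at (s, t) = (-0.348945, 0.651188), (ds/dtau, dt/dtau) = (-0.967136, -0.966928); Gamma_sss = -1.940640, Gamma_sst = 0.000000, Gamma_stt = 1.207184, Gamma_tss = -1.546976, Gamma_tst = 0.000000, Gamma_ttt = 0.962304; k1 = (-0.967136, -0.966928, 0.686524, 0.547261)
  k2: at (s, t) = (-0.373123, 0.627015), (ds/dtau, dt/dtau) = (-0.949973, -0.953246); Gamma_sss = -2.154710, Gamma_sst = 0.000000, Gamma_stt = 1.206961, Gamma_tss = -1.449729, Gamma_tst = 0.000000, Gamma_ttt = 0.812066; k2 = (-0.949973, -0.953246, 0.847774, 0.570398)
  k3: at (s, t) = (-0.372694, 0.627357), (ds/dtau, dt/dtau) = (-0.945941, -0.952668); Gamma_sss = -2.151472, Gamma_sst = 0.000000, Gamma_stt = 1.207193, Gamma_tss = -1.451515, Gamma_tst = 0.000000, Gamma_ttt = 0.814446; k3 = (-0.945941, -0.952668, 0.829528, 0.559651)
  k4: at (s, t) = (-0.396242, 0.603554), (ds/dtau, dt/dtau) = (-0.925659, -0.938945); Gamma_sss = -2.330783, Gamma_sst = 0.000000, Gamma_stt = 1.183415, Gamma_tss = -1.331453, Gamma_tst = 0.000000, Gamma_ttt = 0.676022; k4 = (-0.925659, -0.938945, 0.953800, 0.544855)
  Y <- Y + (h/6)(k1 + 2k2 + 2k3 + k4): s = -0.3963, t = 0.6035, ds/dtau = -0.9255, dt/dtau = -0.9390


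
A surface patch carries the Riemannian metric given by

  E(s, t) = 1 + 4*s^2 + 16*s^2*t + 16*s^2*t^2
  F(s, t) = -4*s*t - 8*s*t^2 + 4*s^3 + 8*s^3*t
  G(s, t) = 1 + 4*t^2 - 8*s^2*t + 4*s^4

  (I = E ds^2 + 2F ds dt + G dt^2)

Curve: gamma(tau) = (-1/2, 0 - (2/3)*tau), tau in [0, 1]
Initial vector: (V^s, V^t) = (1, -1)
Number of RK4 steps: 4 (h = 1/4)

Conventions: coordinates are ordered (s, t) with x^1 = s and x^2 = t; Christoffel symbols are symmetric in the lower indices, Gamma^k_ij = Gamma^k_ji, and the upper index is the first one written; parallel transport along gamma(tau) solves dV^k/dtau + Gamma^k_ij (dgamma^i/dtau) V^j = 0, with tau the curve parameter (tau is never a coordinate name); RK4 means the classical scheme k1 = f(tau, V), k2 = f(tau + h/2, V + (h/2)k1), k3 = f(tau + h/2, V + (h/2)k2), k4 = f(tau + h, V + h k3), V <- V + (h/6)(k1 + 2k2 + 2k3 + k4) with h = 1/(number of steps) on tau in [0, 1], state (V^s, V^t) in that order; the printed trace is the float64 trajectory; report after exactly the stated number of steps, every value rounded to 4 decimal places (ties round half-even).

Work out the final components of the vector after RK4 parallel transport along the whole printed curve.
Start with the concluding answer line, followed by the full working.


Answer: V^s = 1.0000, V^t = -1.0000

gamma'(tau) = (0, -2/3); f(tau, V)^k = -Gamma^k_ij(gamma(tau)) gamma'^i(tau) V^j; h = 1/4; intermediate values shown to 6 dp
curve data and Christoffel symbols at the stage parameters:
  tau = 0.000000: gamma = (-0.500000, 0.000000), gamma' = (0.000000, -0.666667); Gamma_sss = -0.888889, Gamma_sst = 0.888889, Gamma_stt = 0.888889, Gamma_tss = 0.444444, Gamma_tst = -0.444444, Gamma_ttt = -0.444444
  tau = 0.125000: gamma = (-0.500000, -0.083333), gamma' = (0.000000, -0.666667); Gamma_sss = -0.649351, Gamma_sst = 0.779221, Gamma_stt = 0.779221, Gamma_tss = 0.519481, Gamma_tst = -0.623377, Gamma_ttt = -0.623377
  tau = 0.250000: gamma = (-0.500000, -0.166667), gamma' = (0.000000, -0.666667); Gamma_sss = -0.415584, Gamma_sst = 0.623377, Gamma_stt = 0.623377, Gamma_tss = 0.519481, Gamma_tst = -0.779221, Gamma_ttt = -0.779221
  tau = 0.375000: gamma = (-0.500000, -0.250000), gamma' = (0.000000, -0.666667); Gamma_sss = -0.222222, Gamma_sst = 0.444444, Gamma_stt = 0.444444, Gamma_tss = 0.444444, Gamma_tst = -0.888889, Gamma_ttt = -0.888889
  tau = 0.500000: gamma = (-0.500000, -0.333333), gamma' = (0.000000, -0.666667); Gamma_sss = -0.089888, Gamma_sst = 0.269663, Gamma_stt = 0.269663, Gamma_tss = 0.314607, Gamma_tst = -0.943820, Gamma_ttt = -0.943820
  tau = 0.625000: gamma = (-0.500000, -0.416667), gamma' = (0.000000, -0.666667); Gamma_sss = -0.019802, Gamma_sst = 0.118812, Gamma_stt = 0.118812, Gamma_tss = 0.158416, Gamma_tst = -0.950495, Gamma_ttt = -0.950495
  tau = 0.750000: gamma = (-0.500000, -0.500000), gamma' = (0.000000, -0.666667); Gamma_sss = 0.000000, Gamma_sst = 0.000000, Gamma_stt = 0.000000, Gamma_tss = 0.000000, Gamma_tst = -0.923077, Gamma_ttt = -0.923077
  tau = 0.875000: gamma = (-0.500000, -0.583333), gamma' = (0.000000, -0.666667); Gamma_sss = -0.014599, Gamma_sst = -0.087591, Gamma_stt = -0.087591, Gamma_tss = -0.145985, Gamma_tst = -0.875912, Gamma_ttt = -0.875912
  tau = 1.000000: gamma = (-0.500000, -0.666667), gamma' = (0.000000, -0.666667); Gamma_sss = -0.049689, Gamma_sst = -0.149068, Gamma_stt = -0.149068, Gamma_tss = -0.273292, Gamma_tst = -0.819876, Gamma_ttt = -0.819876
step 0: V^s = 1.0000, V^t = -1.0000
step 1: k1 = (0.000000, 0.000000), k2 = (0.000000, 0.000000), k3 = (0.000000, 0.000000), k4 = (0.000000, 0.000000); V <- V + (h/6)(k1 + 2k2 + 2k3 + k4): V^s = 1.0000, V^t = -1.0000
step 2: k1 = (0.000000, 0.000000), k2 = (0.000000, 0.000000), k3 = (0.000000, 0.000000), k4 = (0.000000, 0.000000); V <- V + (h/6)(k1 + 2k2 + 2k3 + k4): V^s = 1.0000, V^t = -1.0000
step 3: k1 = (0.000000, 0.000000), k2 = (0.000000, 0.000000), k3 = (0.000000, 0.000000), k4 = (0.000000, 0.000000); V <- V + (h/6)(k1 + 2k2 + 2k3 + k4): V^s = 1.0000, V^t = -1.0000
step 4: k1 = (0.000000, 0.000000), k2 = (0.000000, 0.000000), k3 = (0.000000, 0.000000), k4 = (0.000000, 0.000000); V <- V + (h/6)(k1 + 2k2 + 2k3 + k4): V^s = 1.0000, V^t = -1.0000


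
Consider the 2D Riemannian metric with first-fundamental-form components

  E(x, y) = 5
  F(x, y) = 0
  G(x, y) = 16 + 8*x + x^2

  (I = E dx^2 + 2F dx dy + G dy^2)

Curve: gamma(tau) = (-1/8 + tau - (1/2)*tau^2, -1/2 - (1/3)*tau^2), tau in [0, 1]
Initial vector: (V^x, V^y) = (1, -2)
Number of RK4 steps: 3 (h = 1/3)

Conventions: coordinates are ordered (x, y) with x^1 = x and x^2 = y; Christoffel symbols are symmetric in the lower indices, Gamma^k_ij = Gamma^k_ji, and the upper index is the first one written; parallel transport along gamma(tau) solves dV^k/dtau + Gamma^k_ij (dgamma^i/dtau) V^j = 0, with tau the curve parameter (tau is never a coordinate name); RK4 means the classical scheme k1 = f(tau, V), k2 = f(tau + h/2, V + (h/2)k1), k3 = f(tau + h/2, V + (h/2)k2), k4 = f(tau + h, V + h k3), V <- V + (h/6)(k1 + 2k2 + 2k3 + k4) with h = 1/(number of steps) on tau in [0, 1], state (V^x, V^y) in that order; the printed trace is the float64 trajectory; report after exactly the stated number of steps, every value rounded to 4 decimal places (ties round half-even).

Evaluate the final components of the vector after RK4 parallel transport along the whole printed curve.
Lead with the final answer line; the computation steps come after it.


Answer: V^x = 1.5037, V^y = -1.6759

gamma'(tau) = (1 - tau, -(2/3)*tau); f(tau, V)^k = -Gamma^k_ij(gamma(tau)) gamma'^i(tau) V^j; h = 1/3; intermediate values shown to 6 dp
curve data and Christoffel symbols at the stage parameters:
  tau = 0.000000: gamma = (-0.125000, -0.500000), gamma' = (1.000000, 0.000000); Gamma_xxx = 0.000000, Gamma_xxy = 0.000000, Gamma_xyy = -0.775000, Gamma_yxx = 0.000000, Gamma_yxy = 0.258065, Gamma_yyy = 0.000000
  tau = 0.166667: gamma = (0.027778, -0.509259), gamma' = (0.833333, -0.111111); Gamma_xxx = 0.000000, Gamma_xxy = 0.000000, Gamma_xyy = -0.805556, Gamma_yxx = 0.000000, Gamma_yxy = 0.248276, Gamma_yyy = 0.000000
  tau = 0.333333: gamma = (0.152778, -0.537037), gamma' = (0.666667, -0.222222); Gamma_xxx = 0.000000, Gamma_xxy = 0.000000, Gamma_xyy = -0.830556, Gamma_yxx = 0.000000, Gamma_yxy = 0.240803, Gamma_yyy = 0.000000
  tau = 0.500000: gamma = (0.250000, -0.583333), gamma' = (0.500000, -0.333333); Gamma_xxx = 0.000000, Gamma_xxy = 0.000000, Gamma_xyy = -0.850000, Gamma_yxx = 0.000000, Gamma_yxy = 0.235294, Gamma_yyy = 0.000000
  tau = 0.666667: gamma = (0.319444, -0.648148), gamma' = (0.333333, -0.444444); Gamma_xxx = 0.000000, Gamma_xxy = 0.000000, Gamma_xyy = -0.863889, Gamma_yxx = 0.000000, Gamma_yxy = 0.231511, Gamma_yyy = 0.000000
  tau = 0.833333: gamma = (0.361111, -0.731481), gamma' = (0.166667, -0.555556); Gamma_xxx = 0.000000, Gamma_xxy = 0.000000, Gamma_xyy = -0.872222, Gamma_yxx = 0.000000, Gamma_yxy = 0.229299, Gamma_yyy = 0.000000
  tau = 1.000000: gamma = (0.375000, -0.833333), gamma' = (0.000000, -0.666667); Gamma_xxx = 0.000000, Gamma_xxy = 0.000000, Gamma_xyy = -0.875000, Gamma_yxx = 0.000000, Gamma_yxy = 0.228571, Gamma_yyy = 0.000000
step 0: V^x = 1.0000, V^y = -2.0000
step 1: k1 = (0.000000, 0.516129), k2 = (0.171313, 0.423582), k3 = (0.172693, 0.427561), k4 = (0.342831, 0.354783); V <- V + (h/6)(k1 + 2k2 + 2k3 + k4): V^x = 1.0573, V^y = -1.8570
step 2: k1 = (0.342751, 0.354697), k2 = (0.509413, 0.298924), k3 = (0.512047, 0.302197), k4 = (0.674337, 0.261884); V <- V + (h/6)(k1 + 2k2 + 2k3 + k4): V^x = 1.2273, V^y = -1.7560
step 3: k1 = (0.674217, 0.261790), k2 = (0.829758, 0.236095), k3 = (0.831833, 0.239561), k4 = (0.977751, 0.229264); V <- V + (h/6)(k1 + 2k2 + 2k3 + k4): V^x = 1.5037, V^y = -1.6759


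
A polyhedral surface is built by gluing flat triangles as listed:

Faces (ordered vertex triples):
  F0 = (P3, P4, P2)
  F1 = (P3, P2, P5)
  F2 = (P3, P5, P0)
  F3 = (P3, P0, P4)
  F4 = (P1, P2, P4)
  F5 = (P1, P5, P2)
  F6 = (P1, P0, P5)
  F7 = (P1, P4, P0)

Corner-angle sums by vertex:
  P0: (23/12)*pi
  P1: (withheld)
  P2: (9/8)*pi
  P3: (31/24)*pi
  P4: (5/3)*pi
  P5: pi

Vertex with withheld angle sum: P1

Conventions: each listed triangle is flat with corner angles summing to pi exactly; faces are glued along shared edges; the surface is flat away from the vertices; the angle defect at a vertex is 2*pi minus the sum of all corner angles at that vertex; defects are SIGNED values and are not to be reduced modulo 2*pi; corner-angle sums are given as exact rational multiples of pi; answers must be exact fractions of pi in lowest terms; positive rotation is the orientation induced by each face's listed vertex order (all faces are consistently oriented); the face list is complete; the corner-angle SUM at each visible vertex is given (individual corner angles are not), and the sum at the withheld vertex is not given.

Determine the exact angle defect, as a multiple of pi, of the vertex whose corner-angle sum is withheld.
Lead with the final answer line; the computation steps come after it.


Answer: defect(P1) = pi

V = 6, E = 12, F = 8; chi = V - E + F = 2
Gauss-Bonnet: total defect = 2*pi*chi = 4*pi; visible defects sum to 3*pi


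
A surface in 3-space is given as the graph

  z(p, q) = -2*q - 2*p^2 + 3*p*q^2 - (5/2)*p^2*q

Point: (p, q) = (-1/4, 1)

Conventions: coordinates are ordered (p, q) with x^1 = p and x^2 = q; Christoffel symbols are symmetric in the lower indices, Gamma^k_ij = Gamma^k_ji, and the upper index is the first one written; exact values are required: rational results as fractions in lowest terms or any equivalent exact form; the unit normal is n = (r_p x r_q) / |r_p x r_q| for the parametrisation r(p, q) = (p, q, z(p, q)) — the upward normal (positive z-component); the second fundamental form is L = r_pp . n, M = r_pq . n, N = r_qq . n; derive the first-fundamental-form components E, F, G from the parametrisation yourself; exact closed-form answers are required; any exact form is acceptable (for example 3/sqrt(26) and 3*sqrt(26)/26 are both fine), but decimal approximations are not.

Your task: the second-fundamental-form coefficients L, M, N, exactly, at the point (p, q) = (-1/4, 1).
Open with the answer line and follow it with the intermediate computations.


Answer: L = -288*sqrt(42937)/42937, M = 232*sqrt(42937)/42937, N = -48*sqrt(42937)/42937

z_p = 21/4, z_q = -117/32, z_pp = -9, z_pq = 29/4, z_qq = -3/2
E = 457/16, F = -2457/128, G = 14713/1024; answer radicand W^2 = 42937/1024
unnormalised second-form numerators: l = -9, m = 29/4, n = -3/2; L = l/sqrt(42937/1024), and similarly M = m/sqrt(W^2), N = n/sqrt(W^2)


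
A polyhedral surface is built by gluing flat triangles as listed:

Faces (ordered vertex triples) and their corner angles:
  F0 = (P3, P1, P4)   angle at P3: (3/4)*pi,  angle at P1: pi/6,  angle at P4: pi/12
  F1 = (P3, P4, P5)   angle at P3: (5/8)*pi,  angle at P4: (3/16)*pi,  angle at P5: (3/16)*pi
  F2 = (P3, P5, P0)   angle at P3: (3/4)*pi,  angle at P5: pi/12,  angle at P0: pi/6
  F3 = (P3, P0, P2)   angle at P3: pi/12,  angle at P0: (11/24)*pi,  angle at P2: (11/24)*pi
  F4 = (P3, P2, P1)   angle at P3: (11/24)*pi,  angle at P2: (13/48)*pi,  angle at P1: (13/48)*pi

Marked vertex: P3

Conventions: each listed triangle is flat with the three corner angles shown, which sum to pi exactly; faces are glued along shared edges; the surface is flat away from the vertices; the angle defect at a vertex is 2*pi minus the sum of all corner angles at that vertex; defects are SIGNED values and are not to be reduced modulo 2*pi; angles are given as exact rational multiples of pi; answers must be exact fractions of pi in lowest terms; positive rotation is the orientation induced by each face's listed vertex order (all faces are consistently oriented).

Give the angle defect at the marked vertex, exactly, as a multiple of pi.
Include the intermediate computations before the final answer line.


Sum of corner angles at P3: (8/3)*pi
defect = 2*pi - (8/3)*pi

Answer: defect(P3) = (-2/3)*pi


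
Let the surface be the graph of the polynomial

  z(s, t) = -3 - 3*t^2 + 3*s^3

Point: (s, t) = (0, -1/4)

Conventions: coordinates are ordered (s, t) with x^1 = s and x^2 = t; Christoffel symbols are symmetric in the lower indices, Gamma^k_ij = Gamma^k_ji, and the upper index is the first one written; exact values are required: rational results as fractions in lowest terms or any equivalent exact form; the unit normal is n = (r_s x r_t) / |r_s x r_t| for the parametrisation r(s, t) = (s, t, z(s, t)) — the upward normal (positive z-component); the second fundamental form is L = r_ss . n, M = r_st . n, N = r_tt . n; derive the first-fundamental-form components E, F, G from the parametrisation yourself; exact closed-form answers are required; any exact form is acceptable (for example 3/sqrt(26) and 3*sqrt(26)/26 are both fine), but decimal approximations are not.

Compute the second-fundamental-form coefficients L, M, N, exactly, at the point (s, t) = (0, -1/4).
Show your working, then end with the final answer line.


z_s = 0, z_t = 3/2, z_ss = 0, z_st = 0, z_tt = -6
E = 1, F = 0, G = 13/4; answer radicand W^2 = 13/4
unnormalised second-form numerators: l = 0, m = 0, n = -6; L = l/sqrt(13/4), and similarly M = m/sqrt(W^2), N = n/sqrt(W^2)

Answer: L = 0, M = 0, N = -12*sqrt(13)/13


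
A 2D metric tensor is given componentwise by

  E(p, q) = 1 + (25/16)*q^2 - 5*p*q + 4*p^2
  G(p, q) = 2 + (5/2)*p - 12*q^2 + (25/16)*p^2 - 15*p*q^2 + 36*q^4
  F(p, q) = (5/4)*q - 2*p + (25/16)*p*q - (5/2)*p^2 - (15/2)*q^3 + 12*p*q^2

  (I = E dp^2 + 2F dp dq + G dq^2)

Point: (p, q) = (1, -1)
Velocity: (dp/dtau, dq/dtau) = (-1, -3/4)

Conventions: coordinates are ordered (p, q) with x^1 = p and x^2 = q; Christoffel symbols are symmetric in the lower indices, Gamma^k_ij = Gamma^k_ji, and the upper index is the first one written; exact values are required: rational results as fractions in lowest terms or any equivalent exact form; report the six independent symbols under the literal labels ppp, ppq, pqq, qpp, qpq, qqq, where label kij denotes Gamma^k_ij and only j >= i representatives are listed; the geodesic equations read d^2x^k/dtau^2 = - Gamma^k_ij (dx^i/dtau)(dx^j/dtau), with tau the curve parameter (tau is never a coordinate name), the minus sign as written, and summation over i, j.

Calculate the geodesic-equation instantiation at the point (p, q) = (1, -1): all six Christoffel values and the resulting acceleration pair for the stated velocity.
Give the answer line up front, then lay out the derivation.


Answer: Gamma_ppp = 52/205, Gamma_ppq = -13/82, Gamma_pqq = -312/205, Gamma_qpp = 12/41, Gamma_qpq = -15/82, Gamma_qqq = -72/41; accelerations (d^2p/dtau^2, d^2q/dtau^2) = (689/820, 159/164)

E = 185/16, F = 195/16, G = 241/16 at the point
E_p = 13, E_q = -65/8, F_p = 55/16, F_q = -699/16, G_p = -75/8, G_q = -90
EG - F^2 = 205/8;  g^inv = (8/205) * [[241/16, -195/16], [-195/16, 185/16]]
first-kind symbols [ij,l] = (1/2)(d_i g_jl + d_j g_il - d_l g_ij): [pp,p] = E_p/2 = 13/2, [pp,q] = F_p - E_q/2 = 15/2, [pq,p] = E_q/2 = -65/16, [pq,q] = G_p/2 = -75/16, [qq,p] = F_q - G_p/2 = -39, [qq,q] = G_q/2 = -45
Gamma^p_ij = (G*[ij,p] - F*[ij,q])/(EG - F^2), Gamma^q_ij = (E*[ij,q] - F*[ij,p])/(EG - F^2)
Gamma_ppp = 52/205, Gamma_ppq = -13/82, Gamma_pqq = -312/205, Gamma_qpp = 12/41, Gamma_qpq = -15/82, Gamma_qqq = -72/41
d^2p/dtau^2 = -(Gamma_ppp*(-1)^2 + 2*Gamma_ppq*(-1)*(-3/4) + Gamma_pqq*(-3/4)^2) = 689/820
d^2q/dtau^2 = -(Gamma_qpp*(-1)^2 + 2*Gamma_qpq*(-1)*(-3/4) + Gamma_qqq*(-3/4)^2) = 159/164


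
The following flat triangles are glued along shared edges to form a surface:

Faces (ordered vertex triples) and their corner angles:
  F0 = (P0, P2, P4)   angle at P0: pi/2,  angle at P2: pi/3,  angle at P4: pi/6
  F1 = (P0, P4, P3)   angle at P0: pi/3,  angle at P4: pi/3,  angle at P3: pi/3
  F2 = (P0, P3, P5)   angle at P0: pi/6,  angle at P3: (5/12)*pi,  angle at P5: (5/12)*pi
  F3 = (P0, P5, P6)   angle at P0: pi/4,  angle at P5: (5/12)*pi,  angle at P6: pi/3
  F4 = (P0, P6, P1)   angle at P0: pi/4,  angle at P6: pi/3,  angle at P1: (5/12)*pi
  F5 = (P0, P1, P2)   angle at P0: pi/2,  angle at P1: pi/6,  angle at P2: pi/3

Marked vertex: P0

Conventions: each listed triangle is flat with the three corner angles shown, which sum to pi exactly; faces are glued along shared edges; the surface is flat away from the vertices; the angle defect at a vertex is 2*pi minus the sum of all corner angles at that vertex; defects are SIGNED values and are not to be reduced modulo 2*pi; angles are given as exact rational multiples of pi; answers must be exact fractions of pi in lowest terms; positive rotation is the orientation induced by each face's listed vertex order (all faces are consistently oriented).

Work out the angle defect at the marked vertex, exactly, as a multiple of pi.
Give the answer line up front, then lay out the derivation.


Answer: defect(P0) = 0

Sum of corner angles at P0: 2*pi
defect = 2*pi - 2*pi


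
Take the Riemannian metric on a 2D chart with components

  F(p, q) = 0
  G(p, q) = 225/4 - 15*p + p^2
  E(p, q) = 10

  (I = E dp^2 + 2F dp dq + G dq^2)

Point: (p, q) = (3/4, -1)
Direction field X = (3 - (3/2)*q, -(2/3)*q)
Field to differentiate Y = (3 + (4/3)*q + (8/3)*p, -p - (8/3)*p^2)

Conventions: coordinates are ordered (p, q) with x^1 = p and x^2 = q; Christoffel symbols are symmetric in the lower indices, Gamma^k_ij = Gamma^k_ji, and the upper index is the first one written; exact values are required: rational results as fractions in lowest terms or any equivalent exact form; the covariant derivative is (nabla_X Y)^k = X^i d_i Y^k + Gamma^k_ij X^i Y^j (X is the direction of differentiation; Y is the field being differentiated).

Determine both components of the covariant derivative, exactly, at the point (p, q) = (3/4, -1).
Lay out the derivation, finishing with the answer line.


E = 10, F = 0, G = 729/16 at the point
E_p = 0, E_q = 0, F_p = 0, F_q = 0, G_p = -27/2, G_q = 0
EG - F^2 = 3645/8;  g^inv = (8/3645) * [[729/16, 0], [0, 10]]
first-kind symbols [ij,l] = (1/2)(d_i g_jl + d_j g_il - d_l g_ij): [pp,p] = E_p/2 = 0, [pp,q] = F_p - E_q/2 = 0, [pq,p] = E_q/2 = 0, [pq,q] = G_p/2 = -27/4, [qq,p] = F_q - G_p/2 = 27/4, [qq,q] = G_q/2 = 0
Gamma^p_ij = (G*[ij,p] - F*[ij,q])/(EG - F^2), Gamma^q_ij = (E*[ij,q] - F*[ij,p])/(EG - F^2)
Gamma_ppp = 0, Gamma_ppq = 0, Gamma_pqq = 27/40, Gamma_qpp = 0, Gamma_qpq = -4/27, Gamma_qqq = 0
X = (9/2, 2/3), Y = (11/3, -9/4) at the point

Answer: (nabla_X Y)^p = 8551/720, (nabla_X Y)^q = -5191/243


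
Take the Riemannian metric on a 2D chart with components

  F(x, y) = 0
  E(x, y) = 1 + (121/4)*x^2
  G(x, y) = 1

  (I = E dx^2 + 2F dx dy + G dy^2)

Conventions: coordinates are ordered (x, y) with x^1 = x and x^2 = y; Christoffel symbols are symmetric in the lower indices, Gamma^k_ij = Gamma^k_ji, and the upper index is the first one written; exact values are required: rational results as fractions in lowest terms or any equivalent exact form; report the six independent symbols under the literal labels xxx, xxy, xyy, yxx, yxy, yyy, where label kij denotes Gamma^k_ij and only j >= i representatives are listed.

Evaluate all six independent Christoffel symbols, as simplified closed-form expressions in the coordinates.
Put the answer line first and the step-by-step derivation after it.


Answer: Gamma_xxx = 121*x/(121*x^2 + 4), Gamma_xxy = 0, Gamma_xyy = 0, Gamma_yxx = 0, Gamma_yxy = 0, Gamma_yyy = 0

E = 1 + (121/4)*x^2; F = 0; G = 1
Gamma^k_ij = (1/2) g^{kl} (d_i g_jl + d_j g_il - d_l g_ij), with g^inv = (1/(EG-F^2)) [[G, -F], [-F, E]]
first partials: E_x = (121/2)*x, E_y = 0, F_x = 0, F_y = 0, G_x = 0, G_y = 0
D = EG - F^2 = 1 + (121/4)*x^2
expanded: Gamma^x_xx = (G E_x - 2F F_x + F E_y)/(2D), Gamma^x_xy = (G E_y - F G_x)/(2D), Gamma^x_yy = (2G F_y - G G_x - F G_y)/(2D), Gamma^y_xx = (2E F_x - E E_y - F E_x)/(2D), Gamma^y_xy = (E G_x - F E_y)/(2D), Gamma^y_yy = (E G_y - 2F F_y + F G_x)/(2D); substitute and cancel common factors
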